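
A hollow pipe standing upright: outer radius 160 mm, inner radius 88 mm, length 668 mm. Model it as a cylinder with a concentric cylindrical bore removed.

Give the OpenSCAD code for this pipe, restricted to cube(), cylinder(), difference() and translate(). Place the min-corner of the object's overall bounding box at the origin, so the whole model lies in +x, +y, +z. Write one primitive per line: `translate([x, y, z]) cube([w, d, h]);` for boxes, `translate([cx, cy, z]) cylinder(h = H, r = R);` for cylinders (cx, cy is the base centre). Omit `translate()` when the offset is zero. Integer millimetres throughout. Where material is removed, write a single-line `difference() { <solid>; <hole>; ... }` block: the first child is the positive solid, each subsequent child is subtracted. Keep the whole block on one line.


difference() { translate([160, 160, 0]) cylinder(h = 668, r = 160); translate([160, 160, 0]) cylinder(h = 668, r = 88); }


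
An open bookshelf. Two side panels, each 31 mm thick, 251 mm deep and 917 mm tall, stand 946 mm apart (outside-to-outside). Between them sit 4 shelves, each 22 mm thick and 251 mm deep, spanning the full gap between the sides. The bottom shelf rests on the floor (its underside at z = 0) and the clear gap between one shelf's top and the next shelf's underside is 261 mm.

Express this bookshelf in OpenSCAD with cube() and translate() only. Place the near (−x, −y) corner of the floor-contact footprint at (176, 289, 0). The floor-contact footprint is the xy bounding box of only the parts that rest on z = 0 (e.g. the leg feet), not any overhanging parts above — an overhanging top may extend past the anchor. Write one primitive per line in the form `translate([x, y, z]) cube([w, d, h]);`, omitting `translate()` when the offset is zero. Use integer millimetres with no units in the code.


translate([176, 289, 0]) cube([31, 251, 917]);
translate([1091, 289, 0]) cube([31, 251, 917]);
translate([207, 289, 0]) cube([884, 251, 22]);
translate([207, 289, 283]) cube([884, 251, 22]);
translate([207, 289, 566]) cube([884, 251, 22]);
translate([207, 289, 849]) cube([884, 251, 22]);


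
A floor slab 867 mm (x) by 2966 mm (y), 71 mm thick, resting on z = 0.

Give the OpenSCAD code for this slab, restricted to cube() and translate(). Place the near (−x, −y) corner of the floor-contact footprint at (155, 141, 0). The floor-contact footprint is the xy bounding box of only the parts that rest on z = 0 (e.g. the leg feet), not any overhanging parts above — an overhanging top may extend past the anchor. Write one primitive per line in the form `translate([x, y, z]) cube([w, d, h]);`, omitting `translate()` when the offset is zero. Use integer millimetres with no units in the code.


translate([155, 141, 0]) cube([867, 2966, 71]);


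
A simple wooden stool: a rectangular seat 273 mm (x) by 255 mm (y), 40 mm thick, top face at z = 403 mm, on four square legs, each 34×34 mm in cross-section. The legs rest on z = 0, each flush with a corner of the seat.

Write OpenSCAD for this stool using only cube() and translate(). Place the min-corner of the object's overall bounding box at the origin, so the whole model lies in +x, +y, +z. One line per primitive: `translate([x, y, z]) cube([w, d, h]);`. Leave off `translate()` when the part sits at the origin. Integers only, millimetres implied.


translate([0, 0, 363]) cube([273, 255, 40]);
cube([34, 34, 363]);
translate([239, 0, 0]) cube([34, 34, 363]);
translate([0, 221, 0]) cube([34, 34, 363]);
translate([239, 221, 0]) cube([34, 34, 363]);


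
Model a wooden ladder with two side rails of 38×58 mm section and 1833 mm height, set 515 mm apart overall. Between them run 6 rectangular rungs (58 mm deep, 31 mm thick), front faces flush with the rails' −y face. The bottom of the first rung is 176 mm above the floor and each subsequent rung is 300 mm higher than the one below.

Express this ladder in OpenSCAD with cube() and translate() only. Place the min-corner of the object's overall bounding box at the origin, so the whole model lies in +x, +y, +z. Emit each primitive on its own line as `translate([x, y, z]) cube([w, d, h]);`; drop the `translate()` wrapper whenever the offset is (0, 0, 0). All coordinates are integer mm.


cube([38, 58, 1833]);
translate([477, 0, 0]) cube([38, 58, 1833]);
translate([38, 0, 176]) cube([439, 58, 31]);
translate([38, 0, 476]) cube([439, 58, 31]);
translate([38, 0, 776]) cube([439, 58, 31]);
translate([38, 0, 1076]) cube([439, 58, 31]);
translate([38, 0, 1376]) cube([439, 58, 31]);
translate([38, 0, 1676]) cube([439, 58, 31]);


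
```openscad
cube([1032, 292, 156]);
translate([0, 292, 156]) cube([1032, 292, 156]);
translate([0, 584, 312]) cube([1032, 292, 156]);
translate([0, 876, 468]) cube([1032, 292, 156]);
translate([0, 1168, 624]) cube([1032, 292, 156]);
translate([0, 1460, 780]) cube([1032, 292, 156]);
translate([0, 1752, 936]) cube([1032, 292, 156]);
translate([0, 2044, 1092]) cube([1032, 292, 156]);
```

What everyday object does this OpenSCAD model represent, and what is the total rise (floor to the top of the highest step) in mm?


A staircase. The total rise is 1248 mm.

8 identical blocks, each offset up and back from the previous — a staircase. Each step is 156 mm tall and there are 8 of them, so the total rise is 8 × 156 = 1248 mm.


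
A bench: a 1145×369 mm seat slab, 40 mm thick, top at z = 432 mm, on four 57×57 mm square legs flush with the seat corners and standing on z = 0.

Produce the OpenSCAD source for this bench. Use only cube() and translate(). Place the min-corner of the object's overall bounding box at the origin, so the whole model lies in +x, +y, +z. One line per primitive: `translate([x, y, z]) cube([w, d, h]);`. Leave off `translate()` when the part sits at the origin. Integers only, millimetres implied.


// leg_h = 432 − 40 = 392
translate([0, 0, 392]) cube([1145, 369, 40]);
cube([57, 57, 392]);
translate([0, 312, 0]) cube([57, 57, 392]);
translate([1088, 0, 0]) cube([57, 57, 392]);
translate([1088, 312, 0]) cube([57, 57, 392]);


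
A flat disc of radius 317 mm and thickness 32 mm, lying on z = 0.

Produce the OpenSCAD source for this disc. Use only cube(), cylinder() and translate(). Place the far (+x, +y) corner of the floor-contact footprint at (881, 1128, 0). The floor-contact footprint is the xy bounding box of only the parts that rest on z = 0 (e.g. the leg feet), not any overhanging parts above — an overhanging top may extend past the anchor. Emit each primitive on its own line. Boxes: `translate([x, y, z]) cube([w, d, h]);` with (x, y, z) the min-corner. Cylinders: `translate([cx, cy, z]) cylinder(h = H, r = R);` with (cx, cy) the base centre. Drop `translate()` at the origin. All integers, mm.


translate([564, 811, 0]) cylinder(h = 32, r = 317);


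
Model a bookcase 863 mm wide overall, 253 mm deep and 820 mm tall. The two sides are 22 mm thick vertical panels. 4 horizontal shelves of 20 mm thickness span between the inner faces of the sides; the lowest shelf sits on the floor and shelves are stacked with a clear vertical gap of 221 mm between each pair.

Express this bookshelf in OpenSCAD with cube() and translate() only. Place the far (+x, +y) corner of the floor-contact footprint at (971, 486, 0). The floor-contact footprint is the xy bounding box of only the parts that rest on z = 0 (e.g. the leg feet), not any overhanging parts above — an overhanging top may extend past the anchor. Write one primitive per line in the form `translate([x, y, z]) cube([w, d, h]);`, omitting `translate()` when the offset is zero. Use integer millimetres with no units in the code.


translate([108, 233, 0]) cube([22, 253, 820]);
translate([949, 233, 0]) cube([22, 253, 820]);
translate([130, 233, 0]) cube([819, 253, 20]);
translate([130, 233, 241]) cube([819, 253, 20]);
translate([130, 233, 482]) cube([819, 253, 20]);
translate([130, 233, 723]) cube([819, 253, 20]);


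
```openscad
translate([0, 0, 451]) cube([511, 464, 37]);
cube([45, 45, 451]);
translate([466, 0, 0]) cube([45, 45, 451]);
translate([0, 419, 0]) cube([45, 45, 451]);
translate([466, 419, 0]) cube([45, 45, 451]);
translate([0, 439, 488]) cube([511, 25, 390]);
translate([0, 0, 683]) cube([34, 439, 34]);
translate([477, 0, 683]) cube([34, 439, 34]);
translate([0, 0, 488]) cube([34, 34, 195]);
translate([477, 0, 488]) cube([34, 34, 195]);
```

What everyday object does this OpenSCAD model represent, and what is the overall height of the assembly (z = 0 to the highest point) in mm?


A chair. The overall height is 878 mm.

A slab on four corner posts with a tall panel at the back — a chair. The seat slab sits at z = 451 with thickness 37, and the 390 mm backrest starts at the seat top, so the overall height is 451 + 37 + 390 = 878 mm.


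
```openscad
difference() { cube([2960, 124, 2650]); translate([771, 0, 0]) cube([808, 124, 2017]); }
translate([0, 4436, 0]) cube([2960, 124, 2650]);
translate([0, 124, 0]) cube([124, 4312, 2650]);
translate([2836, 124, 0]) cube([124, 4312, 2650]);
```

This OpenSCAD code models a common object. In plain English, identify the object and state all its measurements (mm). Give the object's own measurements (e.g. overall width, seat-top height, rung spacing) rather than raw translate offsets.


A single room: four walls, each 2650 mm tall and 124 mm thick, enclosing an outside footprint 2960×4560 mm (x × y), no floor or roof. The front and back walls (−y and +y sides) run the full x-width; the side walls fit between their inner faces. A door opening 808 mm wide and 2017 mm tall is cut through the front wall from the floor up, its −x edge 771 mm from the wall's −x end.


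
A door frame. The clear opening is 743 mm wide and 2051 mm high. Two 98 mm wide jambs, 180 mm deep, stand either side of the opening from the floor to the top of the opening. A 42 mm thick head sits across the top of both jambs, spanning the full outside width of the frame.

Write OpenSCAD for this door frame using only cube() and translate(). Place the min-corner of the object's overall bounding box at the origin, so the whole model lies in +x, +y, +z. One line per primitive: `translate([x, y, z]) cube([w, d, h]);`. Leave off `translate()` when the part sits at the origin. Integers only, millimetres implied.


cube([98, 180, 2051]);
translate([841, 0, 0]) cube([98, 180, 2051]);
translate([0, 0, 2051]) cube([939, 180, 42]);


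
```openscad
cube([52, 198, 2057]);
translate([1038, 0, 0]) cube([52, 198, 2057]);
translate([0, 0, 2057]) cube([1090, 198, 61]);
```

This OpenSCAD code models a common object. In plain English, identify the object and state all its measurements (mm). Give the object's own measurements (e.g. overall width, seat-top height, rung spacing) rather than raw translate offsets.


A door frame. The clear opening is 986 mm wide and 2057 mm high. Two 52 mm wide jambs, 198 mm deep, stand either side of the opening from the floor to the top of the opening. A 61 mm thick head sits across the top of both jambs, spanning the full outside width of the frame.


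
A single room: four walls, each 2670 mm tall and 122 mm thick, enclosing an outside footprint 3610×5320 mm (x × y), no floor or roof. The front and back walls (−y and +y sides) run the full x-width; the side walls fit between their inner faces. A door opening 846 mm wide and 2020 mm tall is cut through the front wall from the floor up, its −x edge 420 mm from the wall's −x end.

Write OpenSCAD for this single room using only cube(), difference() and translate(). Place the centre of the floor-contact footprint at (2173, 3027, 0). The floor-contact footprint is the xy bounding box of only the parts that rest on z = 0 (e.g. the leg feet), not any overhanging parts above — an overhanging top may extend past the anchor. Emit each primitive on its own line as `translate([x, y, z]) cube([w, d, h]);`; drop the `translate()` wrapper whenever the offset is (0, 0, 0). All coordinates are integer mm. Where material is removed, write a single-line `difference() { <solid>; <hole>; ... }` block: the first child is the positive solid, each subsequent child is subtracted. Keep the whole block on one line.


difference() { translate([368, 367, 0]) cube([3610, 122, 2670]); translate([788, 367, 0]) cube([846, 122, 2020]); }
translate([368, 5565, 0]) cube([3610, 122, 2670]);
translate([368, 489, 0]) cube([122, 5076, 2670]);
translate([3856, 489, 0]) cube([122, 5076, 2670]);


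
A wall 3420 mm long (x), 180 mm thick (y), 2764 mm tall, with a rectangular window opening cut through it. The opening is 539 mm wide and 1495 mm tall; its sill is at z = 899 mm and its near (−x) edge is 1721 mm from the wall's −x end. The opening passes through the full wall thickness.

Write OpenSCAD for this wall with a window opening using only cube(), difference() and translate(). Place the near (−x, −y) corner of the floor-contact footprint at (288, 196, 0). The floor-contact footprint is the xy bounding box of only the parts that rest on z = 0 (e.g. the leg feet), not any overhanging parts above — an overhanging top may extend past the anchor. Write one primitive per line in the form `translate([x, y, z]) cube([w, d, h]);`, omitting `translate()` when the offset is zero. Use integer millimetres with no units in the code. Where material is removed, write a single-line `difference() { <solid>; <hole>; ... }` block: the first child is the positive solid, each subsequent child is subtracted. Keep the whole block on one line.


difference() { translate([288, 196, 0]) cube([3420, 180, 2764]); translate([2009, 196, 899]) cube([539, 180, 1495]); }


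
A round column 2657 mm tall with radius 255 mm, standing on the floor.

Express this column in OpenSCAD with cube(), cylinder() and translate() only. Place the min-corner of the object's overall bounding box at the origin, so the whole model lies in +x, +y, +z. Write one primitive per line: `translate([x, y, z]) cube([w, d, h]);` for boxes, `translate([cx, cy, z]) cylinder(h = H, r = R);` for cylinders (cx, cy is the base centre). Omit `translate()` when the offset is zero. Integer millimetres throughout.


translate([255, 255, 0]) cylinder(h = 2657, r = 255);


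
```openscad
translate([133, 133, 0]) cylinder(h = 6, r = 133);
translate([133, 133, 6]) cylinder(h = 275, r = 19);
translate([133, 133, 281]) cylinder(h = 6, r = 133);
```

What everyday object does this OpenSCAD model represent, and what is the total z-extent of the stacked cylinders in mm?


A spool. The overall height is 287 mm.

Three coaxial cylinders, large–small–large — a spool. Two 6 mm flanges and a 275 mm core give 6 + 275 + 6 = 287 mm.


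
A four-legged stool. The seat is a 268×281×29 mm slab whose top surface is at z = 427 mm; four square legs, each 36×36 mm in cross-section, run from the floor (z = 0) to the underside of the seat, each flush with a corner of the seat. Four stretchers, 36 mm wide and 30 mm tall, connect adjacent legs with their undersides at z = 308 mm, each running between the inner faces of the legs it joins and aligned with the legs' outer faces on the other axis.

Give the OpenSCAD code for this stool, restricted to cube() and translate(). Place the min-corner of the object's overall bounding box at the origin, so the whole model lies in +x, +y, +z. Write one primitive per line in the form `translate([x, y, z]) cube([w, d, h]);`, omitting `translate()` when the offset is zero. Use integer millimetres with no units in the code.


// leg_h = 427 - 29 = 398
// stretcher span = 268 - 2*36 = 196
translate([0, 0, 398]) cube([268, 281, 29]);
cube([36, 36, 398]);
translate([232, 0, 0]) cube([36, 36, 398]);
translate([0, 245, 0]) cube([36, 36, 398]);
translate([232, 245, 0]) cube([36, 36, 398]);
translate([36, 0, 308]) cube([196, 36, 30]);
translate([36, 245, 308]) cube([196, 36, 30]);
translate([0, 36, 308]) cube([36, 209, 30]);
translate([232, 36, 308]) cube([36, 209, 30]);


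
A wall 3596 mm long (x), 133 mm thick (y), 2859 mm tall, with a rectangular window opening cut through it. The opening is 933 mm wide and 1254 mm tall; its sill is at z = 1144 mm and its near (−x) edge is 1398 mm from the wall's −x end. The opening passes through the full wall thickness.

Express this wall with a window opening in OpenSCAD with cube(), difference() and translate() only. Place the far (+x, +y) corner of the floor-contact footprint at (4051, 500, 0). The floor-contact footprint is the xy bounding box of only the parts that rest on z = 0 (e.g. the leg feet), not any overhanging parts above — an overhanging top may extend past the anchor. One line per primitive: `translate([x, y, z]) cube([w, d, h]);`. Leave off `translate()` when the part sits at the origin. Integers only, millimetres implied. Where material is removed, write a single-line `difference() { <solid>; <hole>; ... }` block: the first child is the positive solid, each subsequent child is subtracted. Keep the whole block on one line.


difference() { translate([455, 367, 0]) cube([3596, 133, 2859]); translate([1853, 367, 1144]) cube([933, 133, 1254]); }


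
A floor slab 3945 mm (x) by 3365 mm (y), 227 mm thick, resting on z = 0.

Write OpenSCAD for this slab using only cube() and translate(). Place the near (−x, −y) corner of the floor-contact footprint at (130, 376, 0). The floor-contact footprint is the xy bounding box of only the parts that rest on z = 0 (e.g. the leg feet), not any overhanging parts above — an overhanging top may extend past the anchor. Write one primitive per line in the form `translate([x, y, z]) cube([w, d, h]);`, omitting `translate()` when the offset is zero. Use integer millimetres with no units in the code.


translate([130, 376, 0]) cube([3945, 3365, 227]);


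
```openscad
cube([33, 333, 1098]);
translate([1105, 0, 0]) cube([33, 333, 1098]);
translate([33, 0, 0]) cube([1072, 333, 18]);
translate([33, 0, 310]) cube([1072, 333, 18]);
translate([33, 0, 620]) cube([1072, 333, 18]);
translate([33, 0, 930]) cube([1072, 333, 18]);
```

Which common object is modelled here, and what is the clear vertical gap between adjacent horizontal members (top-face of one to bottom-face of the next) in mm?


A bookshelf. The clear shelf gap is 292 mm.

Two tall side panels with 4 horizontal boards between them — a bookshelf. The first two shelf undersides are at z = 0 and z = 310; with shelf thickness 18, the clear gap is 310 − 0 − 18 = 292 mm.


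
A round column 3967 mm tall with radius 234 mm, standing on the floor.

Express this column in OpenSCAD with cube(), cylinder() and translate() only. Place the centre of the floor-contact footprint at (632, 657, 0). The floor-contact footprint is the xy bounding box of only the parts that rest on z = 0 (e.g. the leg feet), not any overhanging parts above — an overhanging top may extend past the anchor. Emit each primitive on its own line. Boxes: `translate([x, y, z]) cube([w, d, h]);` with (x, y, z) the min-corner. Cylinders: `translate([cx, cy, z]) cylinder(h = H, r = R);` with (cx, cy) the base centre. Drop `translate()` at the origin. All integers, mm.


translate([632, 657, 0]) cylinder(h = 3967, r = 234);


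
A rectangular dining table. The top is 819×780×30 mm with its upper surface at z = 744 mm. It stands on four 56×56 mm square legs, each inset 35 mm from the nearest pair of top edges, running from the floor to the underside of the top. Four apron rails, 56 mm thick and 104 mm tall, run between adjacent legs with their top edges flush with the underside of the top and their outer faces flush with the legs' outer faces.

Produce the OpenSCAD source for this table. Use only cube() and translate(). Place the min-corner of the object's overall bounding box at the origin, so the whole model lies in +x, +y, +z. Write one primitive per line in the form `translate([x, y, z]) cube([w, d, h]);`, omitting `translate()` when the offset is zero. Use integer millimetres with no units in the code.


translate([0, 0, 714]) cube([819, 780, 30]);
translate([35, 35, 0]) cube([56, 56, 714]);
translate([728, 35, 0]) cube([56, 56, 714]);
translate([35, 689, 0]) cube([56, 56, 714]);
translate([728, 689, 0]) cube([56, 56, 714]);
translate([91, 35, 610]) cube([637, 56, 104]);
translate([91, 689, 610]) cube([637, 56, 104]);
translate([35, 91, 610]) cube([56, 598, 104]);
translate([728, 91, 610]) cube([56, 598, 104]);


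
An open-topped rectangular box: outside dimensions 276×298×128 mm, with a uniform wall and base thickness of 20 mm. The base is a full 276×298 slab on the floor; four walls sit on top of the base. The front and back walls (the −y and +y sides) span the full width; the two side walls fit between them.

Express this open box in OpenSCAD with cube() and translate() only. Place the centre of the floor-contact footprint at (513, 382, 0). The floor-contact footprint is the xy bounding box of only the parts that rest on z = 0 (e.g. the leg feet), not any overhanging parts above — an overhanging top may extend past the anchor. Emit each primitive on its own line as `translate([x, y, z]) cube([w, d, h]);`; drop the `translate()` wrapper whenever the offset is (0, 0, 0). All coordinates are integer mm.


translate([375, 233, 0]) cube([276, 298, 20]);
translate([375, 233, 20]) cube([276, 20, 108]);
translate([375, 511, 20]) cube([276, 20, 108]);
translate([375, 253, 20]) cube([20, 258, 108]);
translate([631, 253, 20]) cube([20, 258, 108]);


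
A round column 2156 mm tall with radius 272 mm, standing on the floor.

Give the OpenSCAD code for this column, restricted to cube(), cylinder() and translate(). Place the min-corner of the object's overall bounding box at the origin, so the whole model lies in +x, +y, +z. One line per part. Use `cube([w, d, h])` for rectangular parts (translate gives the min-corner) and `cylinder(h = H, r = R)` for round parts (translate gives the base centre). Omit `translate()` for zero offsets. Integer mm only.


translate([272, 272, 0]) cylinder(h = 2156, r = 272);


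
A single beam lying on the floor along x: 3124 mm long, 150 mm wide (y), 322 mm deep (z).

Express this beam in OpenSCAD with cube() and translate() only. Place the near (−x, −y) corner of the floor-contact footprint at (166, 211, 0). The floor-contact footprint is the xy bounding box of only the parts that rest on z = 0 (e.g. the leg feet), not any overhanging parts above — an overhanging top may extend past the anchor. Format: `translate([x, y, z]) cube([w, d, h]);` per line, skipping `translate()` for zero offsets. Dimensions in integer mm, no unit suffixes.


translate([166, 211, 0]) cube([3124, 150, 322]);


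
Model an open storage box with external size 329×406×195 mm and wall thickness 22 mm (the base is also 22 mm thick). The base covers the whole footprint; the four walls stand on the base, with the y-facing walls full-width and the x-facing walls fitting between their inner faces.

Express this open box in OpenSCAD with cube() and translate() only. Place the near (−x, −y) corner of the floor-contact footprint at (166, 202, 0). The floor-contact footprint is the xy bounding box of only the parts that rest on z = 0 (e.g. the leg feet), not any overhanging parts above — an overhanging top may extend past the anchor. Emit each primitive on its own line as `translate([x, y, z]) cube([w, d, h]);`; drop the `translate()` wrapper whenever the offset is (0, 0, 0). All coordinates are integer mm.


translate([166, 202, 0]) cube([329, 406, 22]);
translate([166, 202, 22]) cube([329, 22, 173]);
translate([166, 586, 22]) cube([329, 22, 173]);
translate([166, 224, 22]) cube([22, 362, 173]);
translate([473, 224, 22]) cube([22, 362, 173]);


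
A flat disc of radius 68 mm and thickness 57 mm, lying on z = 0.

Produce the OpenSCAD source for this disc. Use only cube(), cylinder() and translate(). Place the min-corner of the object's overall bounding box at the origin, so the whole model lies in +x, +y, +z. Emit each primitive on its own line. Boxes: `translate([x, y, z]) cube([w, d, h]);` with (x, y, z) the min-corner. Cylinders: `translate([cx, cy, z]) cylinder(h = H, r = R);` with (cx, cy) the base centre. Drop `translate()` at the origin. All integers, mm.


translate([68, 68, 0]) cylinder(h = 57, r = 68);


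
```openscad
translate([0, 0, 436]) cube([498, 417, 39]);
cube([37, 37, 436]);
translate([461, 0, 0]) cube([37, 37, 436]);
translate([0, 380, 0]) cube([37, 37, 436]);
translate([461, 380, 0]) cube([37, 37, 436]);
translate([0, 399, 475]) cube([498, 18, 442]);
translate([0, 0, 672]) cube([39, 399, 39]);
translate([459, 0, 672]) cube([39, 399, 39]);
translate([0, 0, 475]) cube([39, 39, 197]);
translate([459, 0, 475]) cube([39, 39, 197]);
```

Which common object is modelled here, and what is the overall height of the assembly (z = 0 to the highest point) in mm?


A chair. The overall height is 917 mm.

A slab on four corner posts with a tall panel at the back — a chair. The seat slab sits at z = 436 with thickness 39, and the 442 mm backrest starts at the seat top, so the overall height is 436 + 39 + 442 = 917 mm.


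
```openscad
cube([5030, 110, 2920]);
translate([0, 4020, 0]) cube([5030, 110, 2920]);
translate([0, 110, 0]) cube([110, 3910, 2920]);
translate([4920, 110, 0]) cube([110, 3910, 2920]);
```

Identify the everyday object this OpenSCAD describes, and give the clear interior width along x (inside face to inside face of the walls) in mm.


A house (or room) frame. The interior width is 4810 mm.

Four 2920 mm walls enclosing a rectangle with no floor or roof — a room or house frame. Outside width is 5030 mm and wall thickness is 110 mm, so the interior width is 5030 − 2 × 110 = 4810 mm.


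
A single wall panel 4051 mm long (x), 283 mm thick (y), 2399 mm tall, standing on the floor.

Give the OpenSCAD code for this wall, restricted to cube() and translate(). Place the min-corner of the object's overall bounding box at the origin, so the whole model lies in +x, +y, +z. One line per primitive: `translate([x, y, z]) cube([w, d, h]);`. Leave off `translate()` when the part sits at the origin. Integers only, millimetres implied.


cube([4051, 283, 2399]);


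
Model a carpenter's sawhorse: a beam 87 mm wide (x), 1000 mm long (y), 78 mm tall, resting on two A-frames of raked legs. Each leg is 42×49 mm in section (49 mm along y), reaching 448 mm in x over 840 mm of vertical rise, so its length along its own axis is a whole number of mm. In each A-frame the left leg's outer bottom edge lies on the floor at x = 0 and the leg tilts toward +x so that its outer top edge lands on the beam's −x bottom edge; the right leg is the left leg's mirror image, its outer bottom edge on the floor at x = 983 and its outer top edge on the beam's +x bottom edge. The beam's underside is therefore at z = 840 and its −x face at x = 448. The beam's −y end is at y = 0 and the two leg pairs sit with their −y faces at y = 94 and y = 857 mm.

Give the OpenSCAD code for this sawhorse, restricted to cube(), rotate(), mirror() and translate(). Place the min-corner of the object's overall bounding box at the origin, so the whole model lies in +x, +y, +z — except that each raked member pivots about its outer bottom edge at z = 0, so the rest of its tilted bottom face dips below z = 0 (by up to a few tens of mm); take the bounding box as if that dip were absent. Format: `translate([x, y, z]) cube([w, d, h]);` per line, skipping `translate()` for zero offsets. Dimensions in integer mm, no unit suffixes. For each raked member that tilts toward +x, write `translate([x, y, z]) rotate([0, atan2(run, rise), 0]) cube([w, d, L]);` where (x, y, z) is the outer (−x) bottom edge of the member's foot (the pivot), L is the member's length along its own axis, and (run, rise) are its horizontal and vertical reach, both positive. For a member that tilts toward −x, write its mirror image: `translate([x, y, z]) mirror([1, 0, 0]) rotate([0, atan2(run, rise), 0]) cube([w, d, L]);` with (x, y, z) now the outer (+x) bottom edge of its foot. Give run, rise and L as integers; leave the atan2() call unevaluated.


translate([448, 0, 840]) cube([87, 1000, 78]);
translate([0, 94, 0]) rotate([0, atan2(448, 840), 0]) cube([42, 49, 952]);
translate([983, 94, 0]) mirror([1, 0, 0]) rotate([0, atan2(448, 840), 0]) cube([42, 49, 952]);
translate([0, 857, 0]) rotate([0, atan2(448, 840), 0]) cube([42, 49, 952]);
translate([983, 857, 0]) mirror([1, 0, 0]) rotate([0, atan2(448, 840), 0]) cube([42, 49, 952]);


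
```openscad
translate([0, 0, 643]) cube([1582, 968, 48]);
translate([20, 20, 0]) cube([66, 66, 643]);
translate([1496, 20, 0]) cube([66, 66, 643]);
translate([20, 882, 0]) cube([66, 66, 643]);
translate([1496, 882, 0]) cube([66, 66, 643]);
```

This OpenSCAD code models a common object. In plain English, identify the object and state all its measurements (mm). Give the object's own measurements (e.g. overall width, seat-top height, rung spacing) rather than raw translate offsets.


A rectangular dining table. The top is 1582×968×48 mm with its upper surface at z = 691 mm. It stands on four 66×66 mm square legs, each inset 20 mm from the nearest pair of top edges, running from the floor to the underside of the top.


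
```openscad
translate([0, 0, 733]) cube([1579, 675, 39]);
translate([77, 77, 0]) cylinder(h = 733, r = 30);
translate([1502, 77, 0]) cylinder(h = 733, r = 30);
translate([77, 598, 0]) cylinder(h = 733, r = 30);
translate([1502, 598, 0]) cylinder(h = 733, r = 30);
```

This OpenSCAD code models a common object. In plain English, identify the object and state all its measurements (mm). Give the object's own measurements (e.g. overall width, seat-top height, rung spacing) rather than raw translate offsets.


A table: top 1579 mm (x) × 675 mm (y), 39 mm thick, upper face at z = 772 mm, on four round legs of 60 mm diameter, each leg's bounding box inset 47 mm from the nearest pair of top edges from z = 0 to the bottom of the top.


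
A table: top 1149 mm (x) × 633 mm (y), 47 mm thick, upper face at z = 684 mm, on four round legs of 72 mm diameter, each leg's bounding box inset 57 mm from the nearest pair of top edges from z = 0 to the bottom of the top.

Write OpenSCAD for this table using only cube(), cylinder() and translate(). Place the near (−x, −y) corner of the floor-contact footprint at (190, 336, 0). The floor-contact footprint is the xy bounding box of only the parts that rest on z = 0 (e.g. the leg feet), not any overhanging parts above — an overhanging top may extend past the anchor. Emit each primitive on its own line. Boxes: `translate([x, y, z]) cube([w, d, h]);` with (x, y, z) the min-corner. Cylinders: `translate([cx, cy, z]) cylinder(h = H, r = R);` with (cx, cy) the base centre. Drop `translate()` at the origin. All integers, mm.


translate([133, 279, 637]) cube([1149, 633, 47]);
translate([226, 372, 0]) cylinder(h = 637, r = 36);
translate([1189, 372, 0]) cylinder(h = 637, r = 36);
translate([226, 819, 0]) cylinder(h = 637, r = 36);
translate([1189, 819, 0]) cylinder(h = 637, r = 36);


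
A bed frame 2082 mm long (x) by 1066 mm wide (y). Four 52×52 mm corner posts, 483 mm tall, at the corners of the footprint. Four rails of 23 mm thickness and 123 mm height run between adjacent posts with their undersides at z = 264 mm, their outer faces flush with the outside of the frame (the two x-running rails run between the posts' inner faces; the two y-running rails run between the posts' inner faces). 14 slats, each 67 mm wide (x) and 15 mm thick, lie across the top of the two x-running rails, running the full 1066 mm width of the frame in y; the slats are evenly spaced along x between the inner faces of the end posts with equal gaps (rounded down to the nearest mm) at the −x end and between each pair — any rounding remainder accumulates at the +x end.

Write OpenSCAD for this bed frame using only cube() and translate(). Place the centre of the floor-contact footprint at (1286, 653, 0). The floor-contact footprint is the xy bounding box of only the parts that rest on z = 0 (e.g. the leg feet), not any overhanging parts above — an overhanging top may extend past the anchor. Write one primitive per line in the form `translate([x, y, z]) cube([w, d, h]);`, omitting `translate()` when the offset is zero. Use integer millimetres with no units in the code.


translate([245, 120, 0]) cube([52, 52, 483]);
translate([245, 1134, 0]) cube([52, 52, 483]);
translate([2275, 120, 0]) cube([52, 52, 483]);
translate([2275, 1134, 0]) cube([52, 52, 483]);
translate([297, 120, 264]) cube([1978, 23, 123]);
translate([297, 1163, 264]) cube([1978, 23, 123]);
translate([245, 172, 264]) cube([23, 962, 123]);
translate([2304, 172, 264]) cube([23, 962, 123]);
translate([366, 120, 387]) cube([67, 1066, 15]);
translate([502, 120, 387]) cube([67, 1066, 15]);
translate([638, 120, 387]) cube([67, 1066, 15]);
translate([774, 120, 387]) cube([67, 1066, 15]);
translate([910, 120, 387]) cube([67, 1066, 15]);
translate([1046, 120, 387]) cube([67, 1066, 15]);
translate([1182, 120, 387]) cube([67, 1066, 15]);
translate([1318, 120, 387]) cube([67, 1066, 15]);
translate([1454, 120, 387]) cube([67, 1066, 15]);
translate([1590, 120, 387]) cube([67, 1066, 15]);
translate([1726, 120, 387]) cube([67, 1066, 15]);
translate([1862, 120, 387]) cube([67, 1066, 15]);
translate([1998, 120, 387]) cube([67, 1066, 15]);
translate([2134, 120, 387]) cube([67, 1066, 15]);


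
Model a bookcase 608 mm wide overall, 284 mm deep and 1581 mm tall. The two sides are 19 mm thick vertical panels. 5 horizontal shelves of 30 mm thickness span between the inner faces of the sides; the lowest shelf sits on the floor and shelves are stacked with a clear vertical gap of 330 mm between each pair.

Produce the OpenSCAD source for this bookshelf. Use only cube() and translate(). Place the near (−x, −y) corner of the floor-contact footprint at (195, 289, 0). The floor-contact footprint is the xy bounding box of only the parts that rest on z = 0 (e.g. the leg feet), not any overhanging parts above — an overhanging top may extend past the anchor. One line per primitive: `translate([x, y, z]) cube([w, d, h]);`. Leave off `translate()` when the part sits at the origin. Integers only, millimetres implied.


translate([195, 289, 0]) cube([19, 284, 1581]);
translate([784, 289, 0]) cube([19, 284, 1581]);
translate([214, 289, 0]) cube([570, 284, 30]);
translate([214, 289, 360]) cube([570, 284, 30]);
translate([214, 289, 720]) cube([570, 284, 30]);
translate([214, 289, 1080]) cube([570, 284, 30]);
translate([214, 289, 1440]) cube([570, 284, 30]);


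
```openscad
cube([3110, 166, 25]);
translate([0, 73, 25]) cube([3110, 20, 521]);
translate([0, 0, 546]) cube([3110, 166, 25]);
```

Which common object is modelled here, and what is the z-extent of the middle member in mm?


An I-beam. The web height is 521 mm.

Two wide flanges with a thin centred web — an I-beam. Overall 571 mm minus two 25 mm flanges gives a web of 571 − 2·25 = 521 mm.


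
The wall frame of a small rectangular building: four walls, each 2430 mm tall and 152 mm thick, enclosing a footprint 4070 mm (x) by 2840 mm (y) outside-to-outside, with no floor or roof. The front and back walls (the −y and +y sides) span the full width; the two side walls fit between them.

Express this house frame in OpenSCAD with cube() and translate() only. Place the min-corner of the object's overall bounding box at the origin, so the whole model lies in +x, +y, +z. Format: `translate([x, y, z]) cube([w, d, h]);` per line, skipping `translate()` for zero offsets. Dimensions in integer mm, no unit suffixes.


cube([4070, 152, 2430]);
translate([0, 2688, 0]) cube([4070, 152, 2430]);
translate([0, 152, 0]) cube([152, 2536, 2430]);
translate([3918, 152, 0]) cube([152, 2536, 2430]);


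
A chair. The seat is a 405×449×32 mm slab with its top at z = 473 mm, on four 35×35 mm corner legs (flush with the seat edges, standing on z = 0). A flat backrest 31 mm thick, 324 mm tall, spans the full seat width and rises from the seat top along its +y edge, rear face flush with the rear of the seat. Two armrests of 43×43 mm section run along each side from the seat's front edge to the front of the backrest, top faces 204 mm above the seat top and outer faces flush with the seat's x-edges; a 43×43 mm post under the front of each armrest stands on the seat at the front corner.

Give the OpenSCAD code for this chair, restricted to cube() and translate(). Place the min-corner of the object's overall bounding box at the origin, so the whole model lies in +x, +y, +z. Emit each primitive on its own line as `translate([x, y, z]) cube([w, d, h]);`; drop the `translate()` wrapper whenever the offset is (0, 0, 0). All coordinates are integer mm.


translate([0, 0, 441]) cube([405, 449, 32]);
cube([35, 35, 441]);
translate([370, 0, 0]) cube([35, 35, 441]);
translate([0, 414, 0]) cube([35, 35, 441]);
translate([370, 414, 0]) cube([35, 35, 441]);
translate([0, 418, 473]) cube([405, 31, 324]);
translate([0, 0, 634]) cube([43, 418, 43]);
translate([362, 0, 634]) cube([43, 418, 43]);
translate([0, 0, 473]) cube([43, 43, 161]);
translate([362, 0, 473]) cube([43, 43, 161]);


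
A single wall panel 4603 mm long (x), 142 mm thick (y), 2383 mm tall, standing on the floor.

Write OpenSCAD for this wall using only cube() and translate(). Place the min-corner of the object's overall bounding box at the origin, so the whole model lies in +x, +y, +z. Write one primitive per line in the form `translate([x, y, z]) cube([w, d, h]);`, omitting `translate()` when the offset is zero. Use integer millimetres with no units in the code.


cube([4603, 142, 2383]);


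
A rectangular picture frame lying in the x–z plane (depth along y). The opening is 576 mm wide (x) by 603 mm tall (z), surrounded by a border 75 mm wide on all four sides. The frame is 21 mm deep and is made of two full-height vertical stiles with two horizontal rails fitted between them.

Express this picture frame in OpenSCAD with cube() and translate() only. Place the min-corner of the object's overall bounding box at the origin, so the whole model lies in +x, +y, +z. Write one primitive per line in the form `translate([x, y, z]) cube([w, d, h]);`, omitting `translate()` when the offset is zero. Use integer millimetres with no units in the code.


cube([75, 21, 753]);
translate([651, 0, 0]) cube([75, 21, 753]);
translate([75, 0, 0]) cube([576, 21, 75]);
translate([75, 0, 678]) cube([576, 21, 75]);


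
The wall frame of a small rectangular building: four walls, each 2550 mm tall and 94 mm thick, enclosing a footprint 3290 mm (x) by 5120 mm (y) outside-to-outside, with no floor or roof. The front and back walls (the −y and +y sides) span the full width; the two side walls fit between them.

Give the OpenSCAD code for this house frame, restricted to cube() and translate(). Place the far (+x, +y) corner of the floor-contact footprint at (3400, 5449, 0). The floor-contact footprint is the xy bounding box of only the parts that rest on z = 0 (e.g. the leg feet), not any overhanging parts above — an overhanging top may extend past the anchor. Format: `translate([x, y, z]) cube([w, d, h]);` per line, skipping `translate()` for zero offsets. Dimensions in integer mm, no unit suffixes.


translate([110, 329, 0]) cube([3290, 94, 2550]);
translate([110, 5355, 0]) cube([3290, 94, 2550]);
translate([110, 423, 0]) cube([94, 4932, 2550]);
translate([3306, 423, 0]) cube([94, 4932, 2550]);


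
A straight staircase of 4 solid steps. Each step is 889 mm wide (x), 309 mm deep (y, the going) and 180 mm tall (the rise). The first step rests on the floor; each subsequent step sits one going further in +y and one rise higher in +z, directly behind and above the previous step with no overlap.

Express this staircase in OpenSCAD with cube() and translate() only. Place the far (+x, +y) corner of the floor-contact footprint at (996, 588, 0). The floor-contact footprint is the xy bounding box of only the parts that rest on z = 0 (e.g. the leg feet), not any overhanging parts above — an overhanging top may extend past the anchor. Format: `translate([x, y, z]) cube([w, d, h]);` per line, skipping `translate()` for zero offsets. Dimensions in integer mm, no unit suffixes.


translate([107, 279, 0]) cube([889, 309, 180]);
translate([107, 588, 180]) cube([889, 309, 180]);
translate([107, 897, 360]) cube([889, 309, 180]);
translate([107, 1206, 540]) cube([889, 309, 180]);
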